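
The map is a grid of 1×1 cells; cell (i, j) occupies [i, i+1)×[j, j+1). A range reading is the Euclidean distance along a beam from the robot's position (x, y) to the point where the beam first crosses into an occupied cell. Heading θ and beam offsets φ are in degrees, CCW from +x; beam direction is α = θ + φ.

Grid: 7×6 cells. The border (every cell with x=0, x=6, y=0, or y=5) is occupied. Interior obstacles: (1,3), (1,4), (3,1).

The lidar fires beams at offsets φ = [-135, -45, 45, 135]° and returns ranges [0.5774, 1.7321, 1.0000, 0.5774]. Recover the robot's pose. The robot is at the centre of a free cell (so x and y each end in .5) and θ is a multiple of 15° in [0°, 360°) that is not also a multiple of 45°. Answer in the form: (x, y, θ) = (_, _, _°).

(x, y, θ) = (2.5, 1.5, 165°)

Enumerate (i+0.5, j+0.5, θ) over the 17 free cells and 16 admissible headings. For each, cast all 4 beams and compare to the given ranges.
  (1.5, 1.5, 240°): beam 1 = 1.5529 ≠ 0.5774 ✗
  (2.5, 2.5, 300°): beam 1 = 1.5529 ≠ 0.5774 ✗
  (4.5, 4.5, 345°): beam 1 = 2.8868 ≠ 0.5774 ✗
  (5.5, 2.5, 345°): beam 1 = 1.7321 ≠ 0.5774 ✗
  …
  (2.5, 1.5, 165°): r_1=0.5774, r_2=1.7321, r_3=1.0000, r_4=0.5774 — all match ✓
Only this pose fits every beam.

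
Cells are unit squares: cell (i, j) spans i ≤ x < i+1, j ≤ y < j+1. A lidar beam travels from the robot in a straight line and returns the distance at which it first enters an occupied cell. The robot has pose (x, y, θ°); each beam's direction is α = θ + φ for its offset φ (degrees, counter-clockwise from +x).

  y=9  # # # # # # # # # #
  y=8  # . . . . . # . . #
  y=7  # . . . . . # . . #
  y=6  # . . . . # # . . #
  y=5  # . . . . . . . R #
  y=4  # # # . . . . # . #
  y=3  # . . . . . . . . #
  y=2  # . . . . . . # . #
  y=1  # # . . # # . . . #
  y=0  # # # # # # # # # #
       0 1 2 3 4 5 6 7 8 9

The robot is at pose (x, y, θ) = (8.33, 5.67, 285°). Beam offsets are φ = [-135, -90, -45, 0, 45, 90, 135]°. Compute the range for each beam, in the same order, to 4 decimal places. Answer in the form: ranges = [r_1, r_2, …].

ranges = [1.5358, 5.5180, 0.7736, 2.5887, 0.7736, 0.6936, 1.3400]

beam 1: φ=-135°, α=150°
  direction (-0.8660, 0.5000); cell (8,5); t to first gridline: x 0.3811, y 0.6600 (then +1.1547 / +2.0000)
    (7,5) via x @ 0.3811
    (7,6) via y @ 0.6600
    (6,6) via x @ 1.5358  # hit
  → r_1 = 1.5358
beam 2: φ=-90°, α=195°
  direction (-0.9659, -0.2588); cell (8,5); t to first gridline: x 0.3416, y 2.5887 (then +1.0353 / +3.8637)
    (7,5) via x @ 0.3416
    (6,5) via x @ 1.3769
    (5,5) via x @ 2.4122
    (5,4) via y @ 2.5887
    (4,4) via x @ 3.4475
    (3,4) via x @ 4.4827
    (2,4) via x @ 5.5180  # hit
  → r_2 = 5.5180
beam 3: φ=-45°, α=240°
  direction (-0.5000, -0.8660); cell (8,5); t to first gridline: x 0.6600, y 0.7736 (then +2.0000 / +1.1547)
    (7,5) via x @ 0.6600
    (7,4) via y @ 0.7736  # hit
  → r_3 = 0.7736
beam 4: φ=0°, α=285°
  direction (0.2588, -0.9659); cell (8,5); t to first gridline: x 2.5887, y 0.6936 (then +3.8637 / +1.0353)
    (8,4) via y @ 0.6936
    (8,3) via y @ 1.7289
    (9,3) via x @ 2.5887  # hit
  → r_4 = 2.5887
beam 5: φ=45°, α=330°
  direction (0.8660, -0.5000); cell (8,5); t to first gridline: x 0.7736, y 1.3400 (then +1.1547 / +2.0000)
    (9,5) via x @ 0.7736  # hit
  → r_5 = 0.7736
beam 6: φ=90°, α=15°
  direction (0.9659, 0.2588); cell (8,5); t to first gridline: x 0.6936, y 1.2750 (then +1.0353 / +3.8637)
    (9,5) via x @ 0.6936  # hit
  → r_6 = 0.6936
beam 7: φ=135°, α=60°
  direction (0.5000, 0.8660); cell (8,5); t to first gridline: x 1.3400, y 0.3811 (then +2.0000 / +1.1547)
    (8,6) via y @ 0.3811
    (9,6) via x @ 1.3400  # hit
  → r_7 = 1.3400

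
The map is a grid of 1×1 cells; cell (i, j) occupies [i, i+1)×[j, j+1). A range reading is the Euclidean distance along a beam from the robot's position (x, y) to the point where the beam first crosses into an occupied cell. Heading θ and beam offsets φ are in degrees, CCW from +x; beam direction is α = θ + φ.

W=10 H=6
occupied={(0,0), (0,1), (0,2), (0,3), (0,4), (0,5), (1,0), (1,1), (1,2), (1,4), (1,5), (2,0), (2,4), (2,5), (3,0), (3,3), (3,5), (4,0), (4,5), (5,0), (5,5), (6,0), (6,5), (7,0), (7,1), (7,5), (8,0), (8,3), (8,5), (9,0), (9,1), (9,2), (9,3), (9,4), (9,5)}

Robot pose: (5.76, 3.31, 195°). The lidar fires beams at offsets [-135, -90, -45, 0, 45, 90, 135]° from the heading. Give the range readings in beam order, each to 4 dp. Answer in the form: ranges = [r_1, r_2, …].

beam 1: φ=-135°, α=60°
  direction (0.5000, 0.8660); cell (5,3); t to first gridline: x 0.4800, y 0.7967 (then +2.0000 / +1.1547)
    (6,3) via x @ 0.4800
    (6,4) via y @ 0.7967
    (6,5) via y @ 1.9514  # hit
  → r_1 = 1.9514
beam 2: φ=-90°, α=105°
  direction (-0.2588, 0.9659); cell (5,3); t to first gridline: x 2.9364, y 0.7143 (then +3.8637 / +1.0353)
    (5,4) via y @ 0.7143
    (5,5) via y @ 1.7496  # hit
  → r_2 = 1.7496
beam 3: φ=-45°, α=150°
  direction (-0.8660, 0.5000); cell (5,3); t to first gridline: x 0.8776, y 1.3800 (then +1.1547 / +2.0000)
    (4,3) via x @ 0.8776
    (4,4) via y @ 1.3800
    (3,4) via x @ 2.0323
    (2,4) via x @ 3.1870  # hit
  → r_3 = 3.1870
beam 4: φ=0°, α=195°
  direction (-0.9659, -0.2588); cell (5,3); t to first gridline: x 0.7868, y 1.1977 (then +1.0353 / +3.8637)
    (4,3) via x @ 0.7868
    (4,2) via y @ 1.1977
    (3,2) via x @ 1.8221
    (2,2) via x @ 2.8574
    (1,2) via x @ 3.8926  # hit
  → r_4 = 3.8926
beam 5: φ=45°, α=240°
  direction (-0.5000, -0.8660); cell (5,3); t to first gridline: x 1.5200, y 0.3580 (then +2.0000 / +1.1547)
    (5,2) via y @ 0.3580
    (5,1) via y @ 1.5127
    (4,1) via x @ 1.5200
    (4,0) via y @ 2.6674  # hit
  → r_5 = 2.6674
beam 6: φ=90°, α=285°
  direction (0.2588, -0.9659); cell (5,3); t to first gridline: x 0.9273, y 0.3209 (then +3.8637 / +1.0353)
    (5,2) via y @ 0.3209
    (6,2) via x @ 0.9273
    (6,1) via y @ 1.3562
    (6,0) via y @ 2.3915  # hit
  → r_6 = 2.3915
beam 7: φ=135°, α=330°
  direction (0.8660, -0.5000); cell (5,3); t to first gridline: x 0.2771, y 0.6200 (then +1.1547 / +2.0000)
    (6,3) via x @ 0.2771
    (6,2) via y @ 0.6200
    (7,2) via x @ 1.4318
    (8,2) via x @ 2.5865
    (8,1) via y @ 2.6200
    (9,1) via x @ 3.7412  # hit
  → r_7 = 3.7412

ranges = [1.9514, 1.7496, 3.1870, 3.8926, 2.6674, 2.3915, 3.7412]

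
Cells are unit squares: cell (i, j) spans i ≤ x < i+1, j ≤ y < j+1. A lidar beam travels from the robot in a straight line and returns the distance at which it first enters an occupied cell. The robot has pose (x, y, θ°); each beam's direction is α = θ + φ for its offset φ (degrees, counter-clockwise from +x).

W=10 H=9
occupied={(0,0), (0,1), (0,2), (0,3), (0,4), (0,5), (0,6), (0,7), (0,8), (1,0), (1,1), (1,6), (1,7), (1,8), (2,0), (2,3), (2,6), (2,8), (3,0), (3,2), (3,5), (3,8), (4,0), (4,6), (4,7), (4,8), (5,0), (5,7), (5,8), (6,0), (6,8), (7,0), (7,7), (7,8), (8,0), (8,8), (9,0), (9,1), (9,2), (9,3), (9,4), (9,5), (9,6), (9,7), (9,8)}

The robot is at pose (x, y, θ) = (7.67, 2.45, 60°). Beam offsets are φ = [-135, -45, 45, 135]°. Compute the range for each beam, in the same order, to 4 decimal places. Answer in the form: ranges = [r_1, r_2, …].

beam 1: φ=-135°, α=285°
  cosα=0.2588 sinα=-0.9659 | (7,2) | tMaxX 1.2750 tMaxY 0.4659 | tΔX 3.8637 tΔY 1.0353
    t=0.4659 [y] (7,1)
    t=1.2750 [x] (8,1)
    t=1.5012 [y] (8,0) — stop
  → r_1 = 1.5012
beam 2: φ=-45°, α=15°
  cosα=0.9659 sinα=0.2588 | (7,2) | tMaxX 0.3416 tMaxY 2.1250 | tΔX 1.0353 tΔY 3.8637
    t=0.3416 [x] (8,2)
    t=1.3769 [x] (9,2) — stop
  → r_2 = 1.3769
beam 3: φ=45°, α=105°
  cosα=-0.2588 sinα=0.9659 | (7,2) | tMaxX 2.5887 tMaxY 0.5694 | tΔX 3.8637 tΔY 1.0353
    t=0.5694 [y] (7,3)
    t=1.6047 [y] (7,4)
    t=2.5887 [x] (6,4)
    t=2.6400 [y] (6,5)
    t=3.6752 [y] (6,6)
    t=4.7105 [y] (6,7)
    t=5.7458 [y] (6,8) — stop
  → r_3 = 5.7458
beam 4: φ=135°, α=195°
  cosα=-0.9659 sinα=-0.2588 | (7,2) | tMaxX 0.6936 tMaxY 1.7387 | tΔX 1.0353 tΔY 3.8637
    t=0.6936 [x] (6,2)
    t=1.7289 [x] (5,2)
    t=1.7387 [y] (5,1)
    t=2.7642 [x] (4,1)
    t=3.7995 [x] (3,1)
    t=4.8347 [x] (2,1)
    t=5.6024 [y] (2,0) — stop
  → r_4 = 5.6024

ranges = [1.5012, 1.3769, 5.7458, 5.6024]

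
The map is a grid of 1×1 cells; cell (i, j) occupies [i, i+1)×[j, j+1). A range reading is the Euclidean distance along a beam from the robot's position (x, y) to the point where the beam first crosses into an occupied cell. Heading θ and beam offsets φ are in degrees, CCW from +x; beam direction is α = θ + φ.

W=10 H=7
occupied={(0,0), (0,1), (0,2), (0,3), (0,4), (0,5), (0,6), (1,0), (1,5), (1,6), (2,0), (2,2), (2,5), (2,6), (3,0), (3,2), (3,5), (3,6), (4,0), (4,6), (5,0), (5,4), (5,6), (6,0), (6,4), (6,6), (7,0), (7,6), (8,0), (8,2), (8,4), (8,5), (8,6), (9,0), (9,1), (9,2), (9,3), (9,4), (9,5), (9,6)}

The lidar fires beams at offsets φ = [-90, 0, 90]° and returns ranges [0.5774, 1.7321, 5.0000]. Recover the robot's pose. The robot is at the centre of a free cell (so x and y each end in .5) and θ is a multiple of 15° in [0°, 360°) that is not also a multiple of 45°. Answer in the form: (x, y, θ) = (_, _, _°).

(x, y, θ) = (7.5, 2.5, 60°)

Candidates: 30 free-cell centres × 16 headings = 480 poses. Raycast each; keep the one whose scan matches to 4 dp.
  (6.5, 1.5, 60°): beam 1 = 1.0000 ≠ 0.5774 ✗
  (2.5, 1.5, 300°): beam 1 = 1.0000 ≠ 0.5774 ✗
  (4.5, 1.5, 105°): beam 1 = 3.6235 ≠ 0.5774 ✗
  (1.5, 3.5, 165°): beam 1 = 1.5529 ≠ 0.5774 ✗
  (8.5, 3.5, 75°): beam 1 = 0.5176 ≠ 0.5774 ✗
  …
  (7.5, 2.5, 60°): r_1=0.5774, r_2=1.7321, r_3=5.0000 — all match ✓
Only this pose fits every beam.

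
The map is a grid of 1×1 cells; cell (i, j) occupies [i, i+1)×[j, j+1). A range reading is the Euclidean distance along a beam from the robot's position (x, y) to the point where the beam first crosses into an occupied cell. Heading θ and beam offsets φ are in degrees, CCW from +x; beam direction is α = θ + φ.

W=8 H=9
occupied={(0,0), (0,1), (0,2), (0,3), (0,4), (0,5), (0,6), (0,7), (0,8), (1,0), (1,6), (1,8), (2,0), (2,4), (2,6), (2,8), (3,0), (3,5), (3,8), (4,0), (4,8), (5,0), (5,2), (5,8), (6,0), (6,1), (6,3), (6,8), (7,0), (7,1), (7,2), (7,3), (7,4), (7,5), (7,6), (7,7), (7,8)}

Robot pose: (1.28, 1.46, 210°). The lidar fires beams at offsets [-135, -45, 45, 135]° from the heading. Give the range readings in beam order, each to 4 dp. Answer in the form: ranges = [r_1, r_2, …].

ranges = [2.7819, 0.2899, 0.4762, 1.7773]

beam 1: φ=-135°, α=75°
  d=(0.2588,0.9659)  start (1,1)  tX=2.7819 tY=0.5590  stride 1/|dx|=3.8637 1/|dy|=1.0353
    cross y-line → (1,2), t=0.5590
    cross y-line → (1,3), t=1.5943
    cross y-line → (1,4), t=2.6296
    cross x-line → (2,4), t=2.7819 (wall)
  → r_1 = 2.7819
beam 2: φ=-45°, α=165°
  d=(-0.9659,0.2588)  start (1,1)  tX=0.2899 tY=2.0864  stride 1/|dx|=1.0353 1/|dy|=3.8637
    cross x-line → (0,1), t=0.2899 (wall)
  → r_2 = 0.2899
beam 3: φ=45°, α=255°
  d=(-0.2588,-0.9659)  start (1,1)  tX=1.0818 tY=0.4762  stride 1/|dx|=3.8637 1/|dy|=1.0353
    cross y-line → (1,0), t=0.4762 (wall)
  → r_3 = 0.4762
beam 4: φ=135°, α=345°
  d=(0.9659,-0.2588)  start (1,1)  tX=0.7454 tY=1.7773  stride 1/|dx|=1.0353 1/|dy|=3.8637
    cross x-line → (2,1), t=0.7454
    cross y-line → (2,0), t=1.7773 (wall)
  → r_4 = 1.7773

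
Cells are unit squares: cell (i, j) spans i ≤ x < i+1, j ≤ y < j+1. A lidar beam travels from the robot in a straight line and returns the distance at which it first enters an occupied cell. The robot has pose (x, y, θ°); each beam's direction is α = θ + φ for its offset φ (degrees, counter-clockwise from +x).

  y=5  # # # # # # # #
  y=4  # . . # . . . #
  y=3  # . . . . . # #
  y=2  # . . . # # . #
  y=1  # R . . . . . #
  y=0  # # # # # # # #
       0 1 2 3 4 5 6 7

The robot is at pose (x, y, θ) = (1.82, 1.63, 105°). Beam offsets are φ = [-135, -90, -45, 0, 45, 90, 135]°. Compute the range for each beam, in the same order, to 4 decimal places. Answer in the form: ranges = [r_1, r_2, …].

ranges = [1.2600, 2.2569, 2.7366, 3.1682, 0.9469, 0.8489, 0.7275]

beam 1: φ=-135°, α=330°
  cosα=0.8660 sinα=-0.5000 | (1,1) | tMaxX 0.2078 tMaxY 1.2600 | tΔX 1.1547 tΔY 2.0000
    t=0.2078 [x] (2,1)
    t=1.2600 [y] (2,0) — stop
  → r_1 = 1.2600
beam 2: φ=-90°, α=15°
  cosα=0.9659 sinα=0.2588 | (1,1) | tMaxX 0.1863 tMaxY 1.4296 | tΔX 1.0353 tΔY 3.8637
    t=0.1863 [x] (2,1)
    t=1.2216 [x] (3,1)
    t=1.4296 [y] (3,2)
    t=2.2569 [x] (4,2) — stop
  → r_2 = 2.2569
beam 3: φ=-45°, α=60°
  cosα=0.5000 sinα=0.8660 | (1,1) | tMaxX 0.3600 tMaxY 0.4272 | tΔX 2.0000 tΔY 1.1547
    t=0.3600 [x] (2,1)
    t=0.4272 [y] (2,2)
    t=1.5819 [y] (2,3)
    t=2.3600 [x] (3,3)
    t=2.7366 [y] (3,4) — stop
  → r_3 = 2.7366
beam 4: φ=0°, α=105°
  cosα=-0.2588 sinα=0.9659 | (1,1) | tMaxX 3.1682 tMaxY 0.3831 | tΔX 3.8637 tΔY 1.0353
    t=0.3831 [y] (1,2)
    t=1.4183 [y] (1,3)
    t=2.4536 [y] (1,4)
    t=3.1682 [x] (0,4) — stop
  → r_4 = 3.1682
beam 5: φ=45°, α=150°
  cosα=-0.8660 sinα=0.5000 | (1,1) | tMaxX 0.9469 tMaxY 0.7400 | tΔX 1.1547 tΔY 2.0000
    t=0.7400 [y] (1,2)
    t=0.9469 [x] (0,2) — stop
  → r_5 = 0.9469
beam 6: φ=90°, α=195°
  cosα=-0.9659 sinα=-0.2588 | (1,1) | tMaxX 0.8489 tMaxY 2.4341 | tΔX 1.0353 tΔY 3.8637
    t=0.8489 [x] (0,1) — stop
  → r_6 = 0.8489
beam 7: φ=135°, α=240°
  cosα=-0.5000 sinα=-0.8660 | (1,1) | tMaxX 1.6400 tMaxY 0.7275 | tΔX 2.0000 tΔY 1.1547
    t=0.7275 [y] (1,0) — stop
  → r_7 = 0.7275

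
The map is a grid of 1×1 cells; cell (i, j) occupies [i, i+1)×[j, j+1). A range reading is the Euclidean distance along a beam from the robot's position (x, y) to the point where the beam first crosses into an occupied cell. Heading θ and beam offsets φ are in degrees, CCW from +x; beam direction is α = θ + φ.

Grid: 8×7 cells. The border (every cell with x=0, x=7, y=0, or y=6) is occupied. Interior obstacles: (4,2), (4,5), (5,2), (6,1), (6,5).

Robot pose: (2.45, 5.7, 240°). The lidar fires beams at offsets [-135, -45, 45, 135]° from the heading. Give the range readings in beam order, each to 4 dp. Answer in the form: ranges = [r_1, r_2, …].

ranges = [0.3106, 1.5012, 4.8658, 1.1591]

beam 1: φ=-135°, α=105°
  cosα=-0.2588 sinα=0.9659 | (2,5) | tMaxX 1.7387 tMaxY 0.3106 | tΔX 3.8637 tΔY 1.0353
    t=0.3106 [y] (2,6) — stop
  → r_1 = 0.3106
beam 2: φ=-45°, α=195°
  cosα=-0.9659 sinα=-0.2588 | (2,5) | tMaxX 0.4659 tMaxY 2.7046 | tΔX 1.0353 tΔY 3.8637
    t=0.4659 [x] (1,5)
    t=1.5012 [x] (0,5) — stop
  → r_2 = 1.5012
beam 3: φ=45°, α=285°
  cosα=0.2588 sinα=-0.9659 | (2,5) | tMaxX 2.1250 tMaxY 0.7247 | tΔX 3.8637 tΔY 1.0353
    t=0.7247 [y] (2,4)
    t=1.7600 [y] (2,3)
    t=2.1250 [x] (3,3)
    t=2.7952 [y] (3,2)
    t=3.8305 [y] (3,1)
    t=4.8658 [y] (3,0) — stop
  → r_3 = 4.8658
beam 4: φ=135°, α=15°
  cosα=0.9659 sinα=0.2588 | (2,5) | tMaxX 0.5694 tMaxY 1.1591 | tΔX 1.0353 tΔY 3.8637
    t=0.5694 [x] (3,5)
    t=1.1591 [y] (3,6) — stop
  → r_4 = 1.1591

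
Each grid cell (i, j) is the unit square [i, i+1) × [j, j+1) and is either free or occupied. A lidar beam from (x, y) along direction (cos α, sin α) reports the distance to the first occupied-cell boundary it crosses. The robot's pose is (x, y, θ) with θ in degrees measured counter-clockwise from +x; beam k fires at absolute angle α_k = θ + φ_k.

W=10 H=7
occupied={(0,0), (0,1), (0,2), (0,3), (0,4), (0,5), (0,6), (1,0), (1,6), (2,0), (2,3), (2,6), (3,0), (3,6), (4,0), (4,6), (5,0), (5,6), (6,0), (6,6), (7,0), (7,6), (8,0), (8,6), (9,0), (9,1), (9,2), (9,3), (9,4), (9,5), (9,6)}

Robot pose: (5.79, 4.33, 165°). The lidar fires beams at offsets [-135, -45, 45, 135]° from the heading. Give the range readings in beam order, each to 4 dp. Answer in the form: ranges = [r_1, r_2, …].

ranges = [3.3400, 1.9283, 5.5310, 3.8452]

beam 1: φ=-135°, α=30°
  d=(0.8660,0.5000)  start (5,4)  tX=0.2425 tY=1.3400  stride 1/|dx|=1.1547 1/|dy|=2.0000
    cross x-line → (6,4), t=0.2425
    cross y-line → (6,5), t=1.3400
    cross x-line → (7,5), t=1.3972
    cross x-line → (8,5), t=2.5519
    cross y-line → (8,6), t=3.3400 (wall)
  → r_1 = 3.3400
beam 2: φ=-45°, α=120°
  d=(-0.5000,0.8660)  start (5,4)  tX=1.5800 tY=0.7736  stride 1/|dx|=2.0000 1/|dy|=1.1547
    cross y-line → (5,5), t=0.7736
    cross x-line → (4,5), t=1.5800
    cross y-line → (4,6), t=1.9283 (wall)
  → r_2 = 1.9283
beam 3: φ=45°, α=210°
  d=(-0.8660,-0.5000)  start (5,4)  tX=0.9122 tY=0.6600  stride 1/|dx|=1.1547 1/|dy|=2.0000
    cross y-line → (5,3), t=0.6600
    cross x-line → (4,3), t=0.9122
    cross x-line → (3,3), t=2.0669
    cross y-line → (3,2), t=2.6600
    cross x-line → (2,2), t=3.2216
    cross x-line → (1,2), t=4.3763
    cross y-line → (1,1), t=4.6600
    cross x-line → (0,1), t=5.5310 (wall)
  → r_3 = 5.5310
beam 4: φ=135°, α=300°
  d=(0.5000,-0.8660)  start (5,4)  tX=0.4200 tY=0.3811  stride 1/|dx|=2.0000 1/|dy|=1.1547
    cross y-line → (5,3), t=0.3811
    cross x-line → (6,3), t=0.4200
    cross y-line → (6,2), t=1.5358
    cross x-line → (7,2), t=2.4200
    cross y-line → (7,1), t=2.6905
    cross y-line → (7,0), t=3.8452 (wall)
  → r_4 = 3.8452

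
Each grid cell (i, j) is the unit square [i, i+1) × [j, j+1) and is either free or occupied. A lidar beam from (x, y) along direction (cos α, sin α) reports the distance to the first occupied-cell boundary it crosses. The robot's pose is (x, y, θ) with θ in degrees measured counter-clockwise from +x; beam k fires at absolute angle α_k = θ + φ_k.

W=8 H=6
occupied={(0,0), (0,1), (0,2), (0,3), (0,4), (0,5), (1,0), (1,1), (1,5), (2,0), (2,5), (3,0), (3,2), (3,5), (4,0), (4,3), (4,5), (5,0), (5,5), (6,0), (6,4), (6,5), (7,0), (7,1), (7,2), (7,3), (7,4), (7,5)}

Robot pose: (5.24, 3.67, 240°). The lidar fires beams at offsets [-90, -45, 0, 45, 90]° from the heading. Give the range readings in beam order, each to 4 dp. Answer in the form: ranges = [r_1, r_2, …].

ranges = [0.2771, 0.2485, 0.4800, 2.7642, 2.0323]

beam 1: φ=-90°, α=150°
  direction (-0.8660, 0.5000); cell (5,3); t to first gridline: x 0.2771, y 0.6600 (then +1.1547 / +2.0000)
    (4,3) via x @ 0.2771  # hit
  → r_1 = 0.2771
beam 2: φ=-45°, α=195°
  direction (-0.9659, -0.2588); cell (5,3); t to first gridline: x 0.2485, y 2.5887 (then +1.0353 / +3.8637)
    (4,3) via x @ 0.2485  # hit
  → r_2 = 0.2485
beam 3: φ=0°, α=240°
  direction (-0.5000, -0.8660); cell (5,3); t to first gridline: x 0.4800, y 0.7736 (then +2.0000 / +1.1547)
    (4,3) via x @ 0.4800  # hit
  → r_3 = 0.4800
beam 4: φ=45°, α=285°
  direction (0.2588, -0.9659); cell (5,3); t to first gridline: x 2.9364, y 0.6936 (then +3.8637 / +1.0353)
    (5,2) via y @ 0.6936
    (5,1) via y @ 1.7289
    (5,0) via y @ 2.7642  # hit
  → r_4 = 2.7642
beam 5: φ=90°, α=330°
  direction (0.8660, -0.5000); cell (5,3); t to first gridline: x 0.8776, y 1.3400 (then +1.1547 / +2.0000)
    (6,3) via x @ 0.8776
    (6,2) via y @ 1.3400
    (7,2) via x @ 2.0323  # hit
  → r_5 = 2.0323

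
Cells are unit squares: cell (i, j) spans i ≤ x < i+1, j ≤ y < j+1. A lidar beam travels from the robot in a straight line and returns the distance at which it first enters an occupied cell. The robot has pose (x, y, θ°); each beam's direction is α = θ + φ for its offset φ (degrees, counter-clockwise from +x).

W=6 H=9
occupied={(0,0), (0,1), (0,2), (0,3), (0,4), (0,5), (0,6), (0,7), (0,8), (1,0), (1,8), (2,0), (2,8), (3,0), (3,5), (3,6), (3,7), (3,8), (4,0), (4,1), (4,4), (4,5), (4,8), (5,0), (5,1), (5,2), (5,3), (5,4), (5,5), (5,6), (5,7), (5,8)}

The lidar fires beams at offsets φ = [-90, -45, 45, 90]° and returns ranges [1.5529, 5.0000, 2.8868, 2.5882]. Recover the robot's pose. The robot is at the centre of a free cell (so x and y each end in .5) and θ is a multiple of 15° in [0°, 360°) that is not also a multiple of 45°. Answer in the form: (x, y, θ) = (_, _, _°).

(x, y, θ) = (3.5, 3.5, 165°)

Candidates: 22 free-cell centres × 16 headings = 352 poses. Raycast each; keep the one whose scan matches to 4 dp.
  (1.5, 5.5, 255°): beam 1 = 0.5176 ≠ 1.5529 ✗
  (1.5, 1.5, 345°): beam 1 = 0.5176 ≠ 1.5529 ✗
  (4.5, 3.5, 345°): beam 2 = 1.0000 ≠ 5.0000 ✗
  (1.5, 7.5, 105°): beam 2 = 0.5774 ≠ 5.0000 ✗
  (3.5, 4.5, 165°): beam 1 = 0.5176 ≠ 1.5529 ✗
  …
  (3.5, 3.5, 165°): r_1=1.5529, r_2=5.0000, r_3=2.8868, r_4=2.5882 — all match ✓
Only this pose fits every beam.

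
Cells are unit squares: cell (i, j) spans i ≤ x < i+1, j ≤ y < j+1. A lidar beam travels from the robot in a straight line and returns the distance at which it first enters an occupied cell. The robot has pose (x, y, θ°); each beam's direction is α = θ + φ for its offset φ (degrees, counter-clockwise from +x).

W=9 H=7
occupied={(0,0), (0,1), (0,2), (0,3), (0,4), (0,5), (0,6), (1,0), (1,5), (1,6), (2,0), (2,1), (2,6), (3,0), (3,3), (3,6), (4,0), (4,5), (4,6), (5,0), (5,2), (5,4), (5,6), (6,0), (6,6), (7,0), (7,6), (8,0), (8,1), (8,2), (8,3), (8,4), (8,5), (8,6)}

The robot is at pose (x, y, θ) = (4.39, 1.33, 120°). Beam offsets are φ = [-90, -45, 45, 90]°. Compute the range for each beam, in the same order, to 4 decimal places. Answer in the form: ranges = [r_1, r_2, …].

beam 1: φ=-90°, α=30°
  cosα=0.8660 sinα=0.5000 | (4,1) | tMaxX 0.7044 tMaxY 1.3400 | tΔX 1.1547 tΔY 2.0000
    t=0.7044 [x] (5,1)
    t=1.3400 [y] (5,2) — stop
  → r_1 = 1.3400
beam 2: φ=-45°, α=75°
  cosα=0.2588 sinα=0.9659 | (4,1) | tMaxX 2.3569 tMaxY 0.6936 | tΔX 3.8637 tΔY 1.0353
    t=0.6936 [y] (4,2)
    t=1.7289 [y] (4,3)
    t=2.3569 [x] (5,3)
    t=2.7642 [y] (5,4) — stop
  → r_2 = 2.7642
beam 3: φ=45°, α=165°
  cosα=-0.9659 sinα=0.2588 | (4,1) | tMaxX 0.4038 tMaxY 2.5887 | tΔX 1.0353 tΔY 3.8637
    t=0.4038 [x] (3,1)
    t=1.4390 [x] (2,1) — stop
  → r_3 = 1.4390
beam 4: φ=90°, α=210°
  cosα=-0.8660 sinα=-0.5000 | (4,1) | tMaxX 0.4503 tMaxY 0.6600 | tΔX 1.1547 tΔY 2.0000
    t=0.4503 [x] (3,1)
    t=0.6600 [y] (3,0) — stop
  → r_4 = 0.6600

ranges = [1.3400, 2.7642, 1.4390, 0.6600]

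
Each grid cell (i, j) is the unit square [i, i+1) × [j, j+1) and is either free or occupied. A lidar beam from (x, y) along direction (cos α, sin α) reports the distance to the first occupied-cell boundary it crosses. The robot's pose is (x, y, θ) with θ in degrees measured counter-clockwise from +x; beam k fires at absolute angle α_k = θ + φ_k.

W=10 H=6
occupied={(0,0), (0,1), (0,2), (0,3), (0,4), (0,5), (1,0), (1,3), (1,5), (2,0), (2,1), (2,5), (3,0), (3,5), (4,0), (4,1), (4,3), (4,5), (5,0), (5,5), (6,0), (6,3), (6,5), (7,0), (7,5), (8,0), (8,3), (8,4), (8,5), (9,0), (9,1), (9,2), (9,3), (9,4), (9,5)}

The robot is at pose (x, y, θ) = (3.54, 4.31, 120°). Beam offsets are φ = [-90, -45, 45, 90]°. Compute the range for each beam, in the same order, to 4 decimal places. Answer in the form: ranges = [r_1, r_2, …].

beam 1: φ=-90°, α=30°
  cosα=0.8660 sinα=0.5000 | (3,4) | tMaxX 0.5312 tMaxY 1.3800 | tΔX 1.1547 tΔY 2.0000
    t=0.5312 [x] (4,4)
    t=1.3800 [y] (4,5) — stop
  → r_1 = 1.3800
beam 2: φ=-45°, α=75°
  cosα=0.2588 sinα=0.9659 | (3,4) | tMaxX 1.7773 tMaxY 0.7143 | tΔX 3.8637 tΔY 1.0353
    t=0.7143 [y] (3,5) — stop
  → r_2 = 0.7143
beam 3: φ=45°, α=165°
  cosα=-0.9659 sinα=0.2588 | (3,4) | tMaxX 0.5590 tMaxY 2.6660 | tΔX 1.0353 tΔY 3.8637
    t=0.5590 [x] (2,4)
    t=1.5943 [x] (1,4)
    t=2.6296 [x] (0,4) — stop
  → r_3 = 2.6296
beam 4: φ=90°, α=210°
  cosα=-0.8660 sinα=-0.5000 | (3,4) | tMaxX 0.6235 tMaxY 0.6200 | tΔX 1.1547 tΔY 2.0000
    t=0.6200 [y] (3,3)
    t=0.6235 [x] (2,3)
    t=1.7782 [x] (1,3) — stop
  → r_4 = 1.7782

ranges = [1.3800, 0.7143, 2.6296, 1.7782]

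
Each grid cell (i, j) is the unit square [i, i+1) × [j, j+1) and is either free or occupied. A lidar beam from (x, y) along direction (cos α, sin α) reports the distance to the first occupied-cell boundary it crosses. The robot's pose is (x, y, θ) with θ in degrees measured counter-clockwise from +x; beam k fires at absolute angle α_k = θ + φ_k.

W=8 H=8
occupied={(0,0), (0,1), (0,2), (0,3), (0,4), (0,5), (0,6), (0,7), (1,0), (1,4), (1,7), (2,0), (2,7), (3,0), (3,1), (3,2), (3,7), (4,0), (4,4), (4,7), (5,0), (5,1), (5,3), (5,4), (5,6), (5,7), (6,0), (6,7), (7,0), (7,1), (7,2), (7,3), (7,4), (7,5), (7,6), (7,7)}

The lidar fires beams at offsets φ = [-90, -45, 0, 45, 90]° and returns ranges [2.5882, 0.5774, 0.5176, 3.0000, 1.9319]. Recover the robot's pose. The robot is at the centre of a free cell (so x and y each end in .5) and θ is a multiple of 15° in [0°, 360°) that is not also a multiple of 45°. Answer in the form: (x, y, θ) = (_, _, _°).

(x, y, θ) = (2.5, 4.5, 195°)

The pose lattice has 28·16 = 448 candidates. Test each by forward raycasting.
  (6.5, 2.5, 150°): beam 1 = 1.0000 ≠ 2.5882 ✗
  (4.5, 1.5, 240°): beam 1 = 0.5774 ≠ 2.5882 ✗
  (6.5, 1.5, 150°): beam 1 = 1.0000 ≠ 2.5882 ✗
  …
  (2.5, 4.5, 195°): r_1=2.5882, r_2=0.5774, r_3=0.5176, r_4=3.0000, r_5=1.9319 — all match ✓
Only this pose fits every beam.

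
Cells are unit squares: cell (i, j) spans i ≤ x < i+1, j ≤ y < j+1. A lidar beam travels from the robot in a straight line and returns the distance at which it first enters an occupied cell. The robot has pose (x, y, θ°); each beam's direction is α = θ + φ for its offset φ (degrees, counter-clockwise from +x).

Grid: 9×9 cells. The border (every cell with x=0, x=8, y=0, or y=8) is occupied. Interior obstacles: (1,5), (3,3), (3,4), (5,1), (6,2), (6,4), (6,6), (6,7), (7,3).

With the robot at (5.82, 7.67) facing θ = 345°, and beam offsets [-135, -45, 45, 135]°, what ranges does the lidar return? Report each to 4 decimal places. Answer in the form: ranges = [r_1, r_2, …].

beam 1: φ=-135°, α=210°
  cosα=-0.8660 sinα=-0.5000 | (5,7) | tMaxX 0.9469 tMaxY 1.3400 | tΔX 1.1547 tΔY 2.0000
    t=0.9469 [x] (4,7)
    t=1.3400 [y] (4,6)
    t=2.1016 [x] (3,6)
    t=3.2563 [x] (2,6)
    t=3.3400 [y] (2,5)
    t=4.4110 [x] (1,5) — stop
  → r_1 = 4.4110
beam 2: φ=-45°, α=300°
  cosα=0.5000 sinα=-0.8660 | (5,7) | tMaxX 0.3600 tMaxY 0.7736 | tΔX 2.0000 tΔY 1.1547
    t=0.3600 [x] (6,7) — stop
  → r_2 = 0.3600
beam 3: φ=45°, α=30°
  cosα=0.8660 sinα=0.5000 | (5,7) | tMaxX 0.2078 tMaxY 0.6600 | tΔX 1.1547 tΔY 2.0000
    t=0.2078 [x] (6,7) — stop
  → r_3 = 0.2078
beam 4: φ=135°, α=120°
  cosα=-0.5000 sinα=0.8660 | (5,7) | tMaxX 1.6400 tMaxY 0.3811 | tΔX 2.0000 tΔY 1.1547
    t=0.3811 [y] (5,8) — stop
  → r_4 = 0.3811

ranges = [4.4110, 0.3600, 0.2078, 0.3811]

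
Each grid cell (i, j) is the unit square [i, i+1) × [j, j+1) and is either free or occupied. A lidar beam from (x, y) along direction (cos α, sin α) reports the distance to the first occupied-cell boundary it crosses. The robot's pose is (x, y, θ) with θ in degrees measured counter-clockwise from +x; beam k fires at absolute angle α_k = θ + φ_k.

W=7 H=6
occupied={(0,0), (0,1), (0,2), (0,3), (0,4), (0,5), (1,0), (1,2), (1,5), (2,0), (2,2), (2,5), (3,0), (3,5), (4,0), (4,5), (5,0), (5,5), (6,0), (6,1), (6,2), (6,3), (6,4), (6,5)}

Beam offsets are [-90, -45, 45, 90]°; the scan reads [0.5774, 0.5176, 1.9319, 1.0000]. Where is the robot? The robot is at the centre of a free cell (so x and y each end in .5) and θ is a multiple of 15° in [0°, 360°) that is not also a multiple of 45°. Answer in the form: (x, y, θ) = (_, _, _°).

The pose lattice has 18·16 = 288 candidates. Test each by forward raycasting.
  (4.5, 2.5, 195°): beam 1 = 2.5882 ≠ 0.5774 ✗
  (2.5, 3.5, 150°): beam 1 = 1.7321 ≠ 0.5774 ✗
  (5.5, 2.5, 345°): beam 1 = 1.5529 ≠ 0.5774 ✗
  (5.5, 2.5, 330°): beam 1 = 1.7321 ≠ 0.5774 ✗
  …
  (1.5, 1.5, 300°): r_1=0.5774, r_2=0.5176, r_3=1.9319, r_4=1.0000 — all match ✓
Unique over the lattice → pose = (1.5, 1.5, 300°).

(x, y, θ) = (1.5, 1.5, 300°)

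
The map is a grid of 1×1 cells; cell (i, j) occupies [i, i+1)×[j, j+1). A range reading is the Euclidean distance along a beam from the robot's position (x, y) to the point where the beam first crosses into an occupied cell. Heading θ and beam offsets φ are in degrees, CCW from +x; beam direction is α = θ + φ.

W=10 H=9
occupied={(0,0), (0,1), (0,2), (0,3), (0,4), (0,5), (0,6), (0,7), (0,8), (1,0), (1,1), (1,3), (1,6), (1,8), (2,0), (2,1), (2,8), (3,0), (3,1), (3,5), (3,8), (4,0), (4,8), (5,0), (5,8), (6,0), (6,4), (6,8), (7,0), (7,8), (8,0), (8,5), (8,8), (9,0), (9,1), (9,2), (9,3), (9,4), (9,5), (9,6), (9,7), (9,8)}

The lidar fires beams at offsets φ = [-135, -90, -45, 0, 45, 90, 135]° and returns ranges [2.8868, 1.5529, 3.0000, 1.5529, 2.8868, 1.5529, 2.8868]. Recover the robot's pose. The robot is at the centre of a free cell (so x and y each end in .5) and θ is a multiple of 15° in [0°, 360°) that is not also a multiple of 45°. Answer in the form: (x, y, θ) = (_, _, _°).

(x, y, θ) = (3.5, 3.5, 165°)

Candidates: 48 free-cell centres × 16 headings = 768 poses. Raycast each; keep the one whose scan matches to 4 dp.
  (1.5, 5.5, 255°): beam 1 = 0.5774 ≠ 2.8868 ✗
  (5.5, 3.5, 330°): beam 1 = 4.6587 ≠ 2.8868 ✗
  (8.5, 2.5, 15°): beam 1 = 1.7321 ≠ 2.8868 ✗
  …
  (3.5, 3.5, 165°): r_1=2.8868, r_2=1.5529, r_3=3.0000, r_4=1.5529, r_5=2.8868, r_6=1.5529, r_7=2.8868 — all match ✓
Only this pose fits every beam.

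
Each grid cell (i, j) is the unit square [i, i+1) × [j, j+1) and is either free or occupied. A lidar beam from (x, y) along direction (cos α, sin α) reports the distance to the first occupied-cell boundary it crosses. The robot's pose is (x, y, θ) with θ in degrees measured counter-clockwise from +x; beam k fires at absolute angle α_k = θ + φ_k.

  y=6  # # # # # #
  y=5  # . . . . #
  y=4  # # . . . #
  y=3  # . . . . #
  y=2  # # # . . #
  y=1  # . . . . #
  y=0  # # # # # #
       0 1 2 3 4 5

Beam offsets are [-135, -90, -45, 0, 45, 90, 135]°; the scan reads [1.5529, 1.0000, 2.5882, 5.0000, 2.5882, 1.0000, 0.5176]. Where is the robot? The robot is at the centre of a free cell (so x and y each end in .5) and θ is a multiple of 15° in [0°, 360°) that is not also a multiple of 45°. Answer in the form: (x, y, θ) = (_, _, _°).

The pose lattice has 17·16 = 272 candidates. Test each by forward raycasting.
  (4.5, 1.5, 210°): beam 1 = 1.9319 ≠ 1.5529 ✗
  (2.5, 1.5, 285°): beam 1 = 1.0000 ≠ 1.5529 ✗
  (4.5, 2.5, 255°): beam 1 = 4.0415 ≠ 1.5529 ✗
  (3.5, 3.5, 60°): beam 1 = 2.5882 ≠ 1.5529 ✗
  …
  (2.5, 5.5, 300°): r_1=1.5529, r_2=1.0000, r_3=2.5882, r_4=5.0000, r_5=2.5882, r_6=1.0000, r_7=0.5176 — all match ✓
Only this pose fits every beam.

(x, y, θ) = (2.5, 5.5, 300°)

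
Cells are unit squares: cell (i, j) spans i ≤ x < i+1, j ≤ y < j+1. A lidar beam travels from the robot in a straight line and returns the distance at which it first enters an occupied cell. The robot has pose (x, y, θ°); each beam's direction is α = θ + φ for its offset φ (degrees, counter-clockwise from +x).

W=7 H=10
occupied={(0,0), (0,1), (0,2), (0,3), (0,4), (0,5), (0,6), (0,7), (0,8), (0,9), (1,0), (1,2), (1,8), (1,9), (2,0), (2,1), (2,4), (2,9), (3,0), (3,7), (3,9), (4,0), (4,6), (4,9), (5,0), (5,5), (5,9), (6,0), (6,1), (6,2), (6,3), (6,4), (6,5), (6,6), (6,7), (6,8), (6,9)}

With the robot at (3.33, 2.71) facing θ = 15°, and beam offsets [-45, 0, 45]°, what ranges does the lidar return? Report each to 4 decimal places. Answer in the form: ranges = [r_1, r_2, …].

ranges = [3.0831, 2.7642, 3.3400]

beam 1: φ=-45°, α=330°
  dir = (cos 330°, sin 330°) = (0.8660, -0.5000); from cell (3,2)
  next x-line at t=0.7736, next y-line at t=1.4200; Δt_x=1.1547, Δt_y=2.0000
    x: enter (4,2) at t=0.7736
    y: enter (4,1) at t=1.4200
    x: enter (5,1) at t=1.9283
    x: enter (6,1) at t=3.0831 ← occupied
  → r_1 = 3.0831
beam 2: φ=0°, α=15°
  dir = (cos 15°, sin 15°) = (0.9659, 0.2588); from cell (3,2)
  next x-line at t=0.6936, next y-line at t=1.1205; Δt_x=1.0353, Δt_y=3.8637
    x: enter (4,2) at t=0.6936
    y: enter (4,3) at t=1.1205
    x: enter (5,3) at t=1.7289
    x: enter (6,3) at t=2.7642 ← occupied
  → r_2 = 2.7642
beam 3: φ=45°, α=60°
  dir = (cos 60°, sin 60°) = (0.5000, 0.8660); from cell (3,2)
  next x-line at t=1.3400, next y-line at t=0.3349; Δt_x=2.0000, Δt_y=1.1547
    y: enter (3,3) at t=0.3349
    x: enter (4,3) at t=1.3400
    y: enter (4,4) at t=1.4896
    y: enter (4,5) at t=2.6443
    x: enter (5,5) at t=3.3400 ← occupied
  → r_3 = 3.3400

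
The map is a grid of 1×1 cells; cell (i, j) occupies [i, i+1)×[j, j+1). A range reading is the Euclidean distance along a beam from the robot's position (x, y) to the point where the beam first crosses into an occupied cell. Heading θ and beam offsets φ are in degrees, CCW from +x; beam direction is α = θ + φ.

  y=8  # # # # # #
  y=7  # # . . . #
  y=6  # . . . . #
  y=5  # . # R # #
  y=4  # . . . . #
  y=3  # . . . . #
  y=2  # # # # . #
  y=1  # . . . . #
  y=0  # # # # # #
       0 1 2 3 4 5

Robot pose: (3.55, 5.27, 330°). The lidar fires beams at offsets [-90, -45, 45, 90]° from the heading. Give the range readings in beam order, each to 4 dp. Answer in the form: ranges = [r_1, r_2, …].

ranges = [2.6212, 4.4206, 0.4659, 2.9000]

beam 1: φ=-90°, α=240°
  direction (-0.5000, -0.8660); cell (3,5); t to first gridline: x 1.1000, y 0.3118 (then +2.0000 / +1.1547)
    (3,4) via y @ 0.3118
    (2,4) via x @ 1.1000
    (2,3) via y @ 1.4665
    (2,2) via y @ 2.6212  # hit
  → r_1 = 2.6212
beam 2: φ=-45°, α=285°
  direction (0.2588, -0.9659); cell (3,5); t to first gridline: x 1.7387, y 0.2795 (then +3.8637 / +1.0353)
    (3,4) via y @ 0.2795
    (3,3) via y @ 1.3148
    (4,3) via x @ 1.7387
    (4,2) via y @ 2.3501
    (4,1) via y @ 3.3854
    (4,0) via y @ 4.4206  # hit
  → r_2 = 4.4206
beam 3: φ=45°, α=15°
  direction (0.9659, 0.2588); cell (3,5); t to first gridline: x 0.4659, y 2.8205 (then +1.0353 / +3.8637)
    (4,5) via x @ 0.4659  # hit
  → r_3 = 0.4659
beam 4: φ=90°, α=60°
  direction (0.5000, 0.8660); cell (3,5); t to first gridline: x 0.9000, y 0.8429 (then +2.0000 / +1.1547)
    (3,6) via y @ 0.8429
    (4,6) via x @ 0.9000
    (4,7) via y @ 1.9976
    (5,7) via x @ 2.9000  # hit
  → r_4 = 2.9000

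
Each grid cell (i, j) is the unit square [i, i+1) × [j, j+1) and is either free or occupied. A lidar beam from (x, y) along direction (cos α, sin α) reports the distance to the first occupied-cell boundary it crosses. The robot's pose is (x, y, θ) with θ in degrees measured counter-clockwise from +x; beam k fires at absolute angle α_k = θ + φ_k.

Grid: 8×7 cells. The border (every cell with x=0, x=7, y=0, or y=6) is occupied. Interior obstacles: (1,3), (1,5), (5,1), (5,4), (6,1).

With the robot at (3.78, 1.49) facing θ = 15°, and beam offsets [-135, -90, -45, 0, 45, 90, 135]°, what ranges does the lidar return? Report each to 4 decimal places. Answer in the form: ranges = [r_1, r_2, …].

beam 1: φ=-135°, α=240°
  direction (-0.5000, -0.8660); cell (3,1); t to first gridline: x 1.5600, y 0.5658 (then +2.0000 / +1.1547)
    (3,0) via y @ 0.5658  # hit
  → r_1 = 0.5658
beam 2: φ=-90°, α=285°
  direction (0.2588, -0.9659); cell (3,1); t to first gridline: x 0.8500, y 0.5073 (then +3.8637 / +1.0353)
    (3,0) via y @ 0.5073  # hit
  → r_2 = 0.5073
beam 3: φ=-45°, α=330°
  direction (0.8660, -0.5000); cell (3,1); t to first gridline: x 0.2540, y 0.9800 (then +1.1547 / +2.0000)
    (4,1) via x @ 0.2540
    (4,0) via y @ 0.9800  # hit
  → r_3 = 0.9800
beam 4: φ=0°, α=15°
  direction (0.9659, 0.2588); cell (3,1); t to first gridline: x 0.2278, y 1.9705 (then +1.0353 / +3.8637)
    (4,1) via x @ 0.2278
    (5,1) via x @ 1.2630  # hit
  → r_4 = 1.2630
beam 5: φ=45°, α=60°
  direction (0.5000, 0.8660); cell (3,1); t to first gridline: x 0.4400, y 0.5889 (then +2.0000 / +1.1547)
    (4,1) via x @ 0.4400
    (4,2) via y @ 0.5889
    (4,3) via y @ 1.7436
    (5,3) via x @ 2.4400
    (5,4) via y @ 2.8983  # hit
  → r_5 = 2.8983
beam 6: φ=90°, α=105°
  direction (-0.2588, 0.9659); cell (3,1); t to first gridline: x 3.0137, y 0.5280 (then +3.8637 / +1.0353)
    (3,2) via y @ 0.5280
    (3,3) via y @ 1.5633
    (3,4) via y @ 2.5985
    (2,4) via x @ 3.0137
    (2,5) via y @ 3.6338
    (2,6) via y @ 4.6691  # hit
  → r_6 = 4.6691
beam 7: φ=135°, α=150°
  direction (-0.8660, 0.5000); cell (3,1); t to first gridline: x 0.9007, y 1.0200 (then +1.1547 / +2.0000)
    (2,1) via x @ 0.9007
    (2,2) via y @ 1.0200
    (1,2) via x @ 2.0554
    (1,3) via y @ 3.0200  # hit
  → r_7 = 3.0200

ranges = [0.5658, 0.5073, 0.9800, 1.2630, 2.8983, 4.6691, 3.0200]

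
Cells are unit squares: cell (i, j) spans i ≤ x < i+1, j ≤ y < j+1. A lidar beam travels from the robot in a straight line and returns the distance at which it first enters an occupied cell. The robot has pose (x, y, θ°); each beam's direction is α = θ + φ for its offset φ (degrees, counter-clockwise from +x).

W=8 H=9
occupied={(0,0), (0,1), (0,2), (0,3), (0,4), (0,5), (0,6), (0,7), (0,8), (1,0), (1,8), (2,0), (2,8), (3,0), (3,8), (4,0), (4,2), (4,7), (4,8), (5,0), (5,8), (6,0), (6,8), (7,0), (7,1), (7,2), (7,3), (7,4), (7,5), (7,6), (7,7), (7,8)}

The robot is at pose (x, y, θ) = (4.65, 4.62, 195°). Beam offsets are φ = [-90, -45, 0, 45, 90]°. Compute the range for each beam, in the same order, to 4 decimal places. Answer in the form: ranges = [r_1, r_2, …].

beam 1: φ=-90°, α=105°
  d=(-0.2588,0.9659)  start (4,4)  tX=2.5114 tY=0.3934  stride 1/|dx|=3.8637 1/|dy|=1.0353
    cross y-line → (4,5), t=0.3934
    cross y-line → (4,6), t=1.4287
    cross y-line → (4,7), t=2.4640 (wall)
  → r_1 = 2.4640
beam 2: φ=-45°, α=150°
  d=(-0.8660,0.5000)  start (4,4)  tX=0.7506 tY=0.7600  stride 1/|dx|=1.1547 1/|dy|=2.0000
    cross x-line → (3,4), t=0.7506
    cross y-line → (3,5), t=0.7600
    cross x-line → (2,5), t=1.9053
    cross y-line → (2,6), t=2.7600
    cross x-line → (1,6), t=3.0600
    cross x-line → (0,6), t=4.2147 (wall)
  → r_2 = 4.2147
beam 3: φ=0°, α=195°
  d=(-0.9659,-0.2588)  start (4,4)  tX=0.6729 tY=2.3955  stride 1/|dx|=1.0353 1/|dy|=3.8637
    cross x-line → (3,4), t=0.6729
    cross x-line → (2,4), t=1.7082
    cross y-line → (2,3), t=2.3955
    cross x-line → (1,3), t=2.7435
    cross x-line → (0,3), t=3.7788 (wall)
  → r_3 = 3.7788
beam 4: φ=45°, α=240°
  d=(-0.5000,-0.8660)  start (4,4)  tX=1.3000 tY=0.7159  stride 1/|dx|=2.0000 1/|dy|=1.1547
    cross y-line → (4,3), t=0.7159
    cross x-line → (3,3), t=1.3000
    cross y-line → (3,2), t=1.8706
    cross y-line → (3,1), t=3.0253
    cross x-line → (2,1), t=3.3000
    cross y-line → (2,0), t=4.1800 (wall)
  → r_4 = 4.1800
beam 5: φ=90°, α=285°
  d=(0.2588,-0.9659)  start (4,4)  tX=1.3523 tY=0.6419  stride 1/|dx|=3.8637 1/|dy|=1.0353
    cross y-line → (4,3), t=0.6419
    cross x-line → (5,3), t=1.3523
    cross y-line → (5,2), t=1.6771
    cross y-line → (5,1), t=2.7124
    cross y-line → (5,0), t=3.7477 (wall)
  → r_5 = 3.7477

ranges = [2.4640, 4.2147, 3.7788, 4.1800, 3.7477]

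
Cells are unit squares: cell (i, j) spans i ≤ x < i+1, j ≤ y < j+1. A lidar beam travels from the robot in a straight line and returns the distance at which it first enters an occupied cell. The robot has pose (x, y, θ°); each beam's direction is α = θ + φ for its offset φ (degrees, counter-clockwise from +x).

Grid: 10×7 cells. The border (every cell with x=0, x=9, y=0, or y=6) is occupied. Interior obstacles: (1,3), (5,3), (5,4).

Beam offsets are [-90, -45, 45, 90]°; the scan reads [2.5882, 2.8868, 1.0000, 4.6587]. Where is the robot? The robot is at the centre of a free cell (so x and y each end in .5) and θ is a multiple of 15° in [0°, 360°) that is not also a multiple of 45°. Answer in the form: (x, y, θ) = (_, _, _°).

Candidates: 37 free-cell centres × 16 headings = 592 poses. Raycast each; keep the one whose scan matches to 4 dp.
  (6.5, 1.5, 195°): beam 1 = 1.9319 ≠ 2.5882 ✗
  (2.5, 3.5, 105°): beam 3 = 0.5774 ≠ 1.0000 ✗
  (7.5, 3.5, 60°): beam 1 = 1.7321 ≠ 2.5882 ✗
  (8.5, 3.5, 165°): beam 1 = 1.9319 ≠ 2.5882 ✗
  (2.5, 3.5, 330°): beam 1 = 2.8868 ≠ 2.5882 ✗
  …
  (6.5, 2.5, 75°): r_1=2.5882, r_2=2.8868, r_3=1.0000, r_4=4.6587 — all match ✓
No second candidate reproduces the full scan.

(x, y, θ) = (6.5, 2.5, 75°)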